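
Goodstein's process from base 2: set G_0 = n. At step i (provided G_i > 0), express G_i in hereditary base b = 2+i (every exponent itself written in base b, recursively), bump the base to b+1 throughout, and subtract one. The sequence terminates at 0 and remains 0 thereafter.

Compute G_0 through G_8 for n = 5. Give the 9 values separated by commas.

G_0=5  [base 2] 2^2 + 1  →[2↦3]→  3^3 + 1 = 28  −1 ⇒ G_1=27
G_1=27  [base 3] 3^3  →[3↦4]→  4^4 = 256  −1 ⇒ G_2=255
G_2=255  [base 4] 3·4^3 + 3·4^2 + 3·4 + 3  →[4↦5]→  3·5^3 + 3·5^2 + 3·5 + 3 = 468  −1 ⇒ G_3=467
G_3=467  [base 5] 3·5^3 + 3·5^2 + 3·5 + 2  →[5↦6]→  3·6^3 + 3·6^2 + 3·6 + 2 = 776  −1 ⇒ G_4=775
G_4=775  [base 6] 3·6^3 + 3·6^2 + 3·6 + 1  →[6↦7]→  3·7^3 + 3·7^2 + 3·7 + 1 = 1198  −1 ⇒ G_5=1197
G_5=1197  [base 7] 3·7^3 + 3·7^2 + 3·7  →[7↦8]→  3·8^3 + 3·8^2 + 3·8 = 1752  −1 ⇒ G_6=1751
G_6=1751  [base 8] 3·8^3 + 3·8^2 + 2·8 + 7  →[8↦9]→  3·9^3 + 3·9^2 + 2·9 + 7 = 2455  −1 ⇒ G_7=2454
G_7=2454  [base 9] 3·9^3 + 3·9^2 + 2·9 + 6  →[9↦10]→  3·10^3 + 3·10^2 + 2·10 + 6 = 3326  −1 ⇒ G_8=3325

5, 27, 255, 467, 775, 1197, 1751, 2454, 3325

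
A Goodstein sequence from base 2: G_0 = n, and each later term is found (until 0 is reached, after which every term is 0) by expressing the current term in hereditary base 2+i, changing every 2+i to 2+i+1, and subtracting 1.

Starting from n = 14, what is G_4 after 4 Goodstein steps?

base 2: 14 = 2^(2 + 1) + 2^2 + 2; at 3: 3^(3 + 1) + 3^3 + 3 = 111; next = 110
base 3: 110 = 3^(3 + 1) + 3^3 + 2; at 4: 4^(4 + 1) + 4^4 + 2 = 1282; next = 1281
base 4: 1281 = 4^(4 + 1) + 4^4 + 1; at 5: 5^(5 + 1) + 5^5 + 1 = 18751; next = 18750
base 5: 18750 = 5^(5 + 1) + 5^5; at 6: 6^(6 + 1) + 6^6 = 326592; next = 326591
base 6: 326591 = 6^(6 + 1) + 5·6^5 + 5·6^4 + 5·6^3 + 5·6^2 + 5·6 + 5; at 7: 7^(7 + 1) + 5·7^5 + 5·7^4 + 5·7^3 + 5·7^2 + 5·7 + 5 = 5862841; next = 5862840

326591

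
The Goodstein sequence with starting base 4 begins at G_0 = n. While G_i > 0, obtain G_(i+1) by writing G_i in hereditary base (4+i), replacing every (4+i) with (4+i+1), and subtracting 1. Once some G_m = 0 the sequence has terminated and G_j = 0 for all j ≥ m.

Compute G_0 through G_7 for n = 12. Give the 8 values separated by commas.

step 0: 12 = 3·4; sub 5 for 4: 3·5; = 15; G_1 = 15−1 = 14
step 1: 14 = 2·5 + 4; sub 6 for 5: 2·6 + 4; = 16; G_2 = 16−1 = 15
step 2: 15 = 2·6 + 3; sub 7 for 6: 2·7 + 3; = 17; G_3 = 17−1 = 16
step 3: 16 = 2·7 + 2; sub 8 for 7: 2·8 + 2; = 18; G_4 = 18−1 = 17
step 4: 17 = 2·8 + 1; sub 9 for 8: 2·9 + 1; = 19; G_5 = 19−1 = 18
step 5: 18 = 2·9; sub 10 for 9: 2·10; = 20; G_6 = 20−1 = 19
step 6: 19 = 10 + 9; sub 11 for 10: 11 + 9; = 20; G_7 = 20−1 = 19

12, 14, 15, 16, 17, 18, 19, 19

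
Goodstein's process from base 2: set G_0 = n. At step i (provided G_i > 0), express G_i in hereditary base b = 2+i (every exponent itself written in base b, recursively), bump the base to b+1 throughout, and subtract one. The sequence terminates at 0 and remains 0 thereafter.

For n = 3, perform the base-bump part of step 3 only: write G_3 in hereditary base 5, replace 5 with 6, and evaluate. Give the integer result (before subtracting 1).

G_0 = 3. HB_2(3) = 2 + 1. Bump = 4. G_1 = 3.
G_1 = 3. HB_3(3) = 3. Bump = 4. G_2 = 3.
G_2 = 3. HB_4(3) = 3. Bump = 3. G_3 = 2.
G_3 = 2. HB_5(2) = 2. Bump = 2. G_4 = 1.

2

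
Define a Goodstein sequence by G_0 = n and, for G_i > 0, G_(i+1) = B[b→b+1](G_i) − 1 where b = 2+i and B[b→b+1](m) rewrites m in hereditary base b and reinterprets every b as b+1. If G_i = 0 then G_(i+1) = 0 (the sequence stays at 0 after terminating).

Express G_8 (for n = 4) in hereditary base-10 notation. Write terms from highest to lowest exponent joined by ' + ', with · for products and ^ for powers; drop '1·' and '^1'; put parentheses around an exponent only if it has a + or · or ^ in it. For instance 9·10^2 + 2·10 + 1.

step 0: 4 = 2^2; sub 3 for 2: 3^3; = 27; G_1 = 27−1 = 26
step 1: 26 = 2·3^2 + 2·3 + 2; sub 4 for 3: 2·4^2 + 2·4 + 2; = 42; G_2 = 42−1 = 41
step 2: 41 = 2·4^2 + 2·4 + 1; sub 5 for 4: 2·5^2 + 2·5 + 1; = 61; G_3 = 61−1 = 60
step 3: 60 = 2·5^2 + 2·5; sub 6 for 5: 2·6^2 + 2·6; = 84; G_4 = 84−1 = 83
step 4: 83 = 2·6^2 + 6 + 5; sub 7 for 6: 2·7^2 + 7 + 5; = 110; G_5 = 110−1 = 109
step 5: 109 = 2·7^2 + 7 + 4; sub 8 for 7: 2·8^2 + 8 + 4; = 140; G_6 = 140−1 = 139
step 6: 139 = 2·8^2 + 8 + 3; sub 9 for 8: 2·9^2 + 9 + 3; = 174; G_7 = 174−1 = 173
step 7: 173 = 2·9^2 + 9 + 2; sub 10 for 9: 2·10^2 + 10 + 2; = 212; G_8 = 212−1 = 211

2·10^2 + 10 + 1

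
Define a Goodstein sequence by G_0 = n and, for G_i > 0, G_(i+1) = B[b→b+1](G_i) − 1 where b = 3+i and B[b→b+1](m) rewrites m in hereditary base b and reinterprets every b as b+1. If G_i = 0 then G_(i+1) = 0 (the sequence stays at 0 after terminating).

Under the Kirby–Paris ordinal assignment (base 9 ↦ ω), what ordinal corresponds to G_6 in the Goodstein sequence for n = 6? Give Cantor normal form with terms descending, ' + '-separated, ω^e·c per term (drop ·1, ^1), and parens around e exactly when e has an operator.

step 0: 6 = 2·3; sub 4 for 3: 2·4; = 8; G_1 = 8−1 = 7
step 1: 7 = 4 + 3; sub 5 for 4: 5 + 3; = 8; G_2 = 8−1 = 7
step 2: 7 = 5 + 2; sub 6 for 5: 6 + 2; = 8; G_3 = 8−1 = 7
step 3: 7 = 6 + 1; sub 7 for 6: 7 + 1; = 8; G_4 = 8−1 = 7
step 4: 7 = 7; sub 8 for 7: 8; = 8; G_5 = 8−1 = 7
step 5: 7 = 7; sub 9 for 8: 7; = 7; G_6 = 7−1 = 6
step 6: 6 = 6; sub 10 for 9: 6; = 6; G_7 = 6−1 = 5

6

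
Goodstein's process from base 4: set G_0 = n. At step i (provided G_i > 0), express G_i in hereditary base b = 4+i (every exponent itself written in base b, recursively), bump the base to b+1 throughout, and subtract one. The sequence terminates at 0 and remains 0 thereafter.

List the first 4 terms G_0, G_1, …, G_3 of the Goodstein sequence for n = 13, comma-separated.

13, 15, 17, 18

G_0 = 13. HB_4(13) = 3·4 + 1. Bump = 16. G_1 = 15.
G_1 = 15. HB_5(15) = 3·5. Bump = 18. G_2 = 17.
G_2 = 17. HB_6(17) = 2·6 + 5. Bump = 19. G_3 = 18.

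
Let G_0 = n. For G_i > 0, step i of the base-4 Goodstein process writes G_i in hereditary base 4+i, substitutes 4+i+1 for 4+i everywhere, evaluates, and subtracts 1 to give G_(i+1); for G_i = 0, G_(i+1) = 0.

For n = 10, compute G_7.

(0) 10|_4 = 2·4 + 2 ↦ 2·5 + 2|_5 = 12 ⇒ 11
(1) 11|_5 = 2·5 + 1 ↦ 2·6 + 1|_6 = 13 ⇒ 12
(2) 12|_6 = 2·6 ↦ 2·7|_7 = 14 ⇒ 13
(3) 13|_7 = 7 + 6 ↦ 8 + 6|_8 = 14 ⇒ 13
(4) 13|_8 = 8 + 5 ↦ 9 + 5|_9 = 14 ⇒ 13
(5) 13|_9 = 9 + 4 ↦ 10 + 4|_10 = 14 ⇒ 13
(6) 13|_10 = 10 + 3 ↦ 11 + 3|_11 = 14 ⇒ 13

13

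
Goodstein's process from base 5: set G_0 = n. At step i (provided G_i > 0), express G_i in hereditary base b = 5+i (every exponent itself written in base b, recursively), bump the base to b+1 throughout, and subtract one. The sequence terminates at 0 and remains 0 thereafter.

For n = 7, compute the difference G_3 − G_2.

G_0=7  [base 5] 5 + 2  →[5↦6]→  6 + 2 = 8  −1 ⇒ G_1=7
G_1=7  [base 6] 6 + 1  →[6↦7]→  7 + 1 = 8  −1 ⇒ G_2=7
G_2=7  [base 7] 7  →[7↦8]→  8 = 8  −1 ⇒ G_3=7

0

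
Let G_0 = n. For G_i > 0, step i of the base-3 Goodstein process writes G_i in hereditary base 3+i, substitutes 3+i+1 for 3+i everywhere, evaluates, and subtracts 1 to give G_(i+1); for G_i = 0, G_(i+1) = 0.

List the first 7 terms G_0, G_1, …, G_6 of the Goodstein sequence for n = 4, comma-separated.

4, 4, 4, 3, 2, 1, 0

4 —HB3→ 3 + 1 —bump→ 4 + 1 = 5 —(−1)→ 4
4 —HB4→ 4 —bump→ 5 = 5 —(−1)→ 4
4 —HB5→ 4 —bump→ 4 = 4 —(−1)→ 3
3 —HB6→ 3 —bump→ 3 = 3 —(−1)→ 2
2 —HB7→ 2 —bump→ 2 = 2 —(−1)→ 1
1 —HB8→ 1 —bump→ 1 = 1 —(−1)→ 0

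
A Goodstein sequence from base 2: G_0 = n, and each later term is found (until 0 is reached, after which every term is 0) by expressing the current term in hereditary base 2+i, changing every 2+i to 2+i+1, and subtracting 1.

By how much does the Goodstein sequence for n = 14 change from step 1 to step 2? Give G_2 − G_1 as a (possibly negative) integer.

1171

14 —HB2→ 2^(2 + 1) + 2^2 + 2 —bump→ 3^(3 + 1) + 3^3 + 3 = 111 —(−1)→ 110
110 —HB3→ 3^(3 + 1) + 3^3 + 2 —bump→ 4^(4 + 1) + 4^4 + 2 = 1282 —(−1)→ 1281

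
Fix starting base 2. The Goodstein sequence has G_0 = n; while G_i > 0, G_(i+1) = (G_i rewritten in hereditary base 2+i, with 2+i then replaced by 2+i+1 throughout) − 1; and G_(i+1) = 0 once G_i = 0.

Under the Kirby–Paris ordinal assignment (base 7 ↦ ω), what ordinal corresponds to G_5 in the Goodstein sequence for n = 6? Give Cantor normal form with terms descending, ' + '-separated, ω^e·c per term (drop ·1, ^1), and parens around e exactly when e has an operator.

ω^5·5 + ω^4·5 + ω^3·5 + ω^2·5 + ω·5 + 4

[0] 6 ≡ 2^2 + 2 (base 2). Lift 3: 30. −1: 29.
[1] 29 ≡ 3^3 + 2 (base 3). Lift 4: 258. −1: 257.
[2] 257 ≡ 4^4 + 1 (base 4). Lift 5: 3126. −1: 3125.
[3] 3125 ≡ 5^5 (base 5). Lift 6: 46656. −1: 46655.
[4] 46655 ≡ 5·6^5 + 5·6^4 + 5·6^3 + 5·6^2 + 5·6 + 5 (base 6). Lift 7: 98040. −1: 98039.
[5] 98039 ≡ 5·7^5 + 5·7^4 + 5·7^3 + 5·7^2 + 5·7 + 4 (base 7). Lift 8: 187244. −1: 187243.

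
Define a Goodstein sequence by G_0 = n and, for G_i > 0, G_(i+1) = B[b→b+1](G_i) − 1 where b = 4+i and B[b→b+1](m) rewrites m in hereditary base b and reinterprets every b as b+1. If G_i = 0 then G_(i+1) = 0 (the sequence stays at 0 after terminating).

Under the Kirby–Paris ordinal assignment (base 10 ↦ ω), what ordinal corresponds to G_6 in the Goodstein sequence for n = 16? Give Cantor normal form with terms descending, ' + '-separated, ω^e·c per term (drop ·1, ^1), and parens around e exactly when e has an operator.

G_0=16  [base 4] 4^2  →[4↦5]→  5^2 = 25  −1 ⇒ G_1=24
G_1=24  [base 5] 4·5 + 4  →[5↦6]→  4·6 + 4 = 28  −1 ⇒ G_2=27
G_2=27  [base 6] 4·6 + 3  →[6↦7]→  4·7 + 3 = 31  −1 ⇒ G_3=30
G_3=30  [base 7] 4·7 + 2  →[7↦8]→  4·8 + 2 = 34  −1 ⇒ G_4=33
G_4=33  [base 8] 4·8 + 1  →[8↦9]→  4·9 + 1 = 37  −1 ⇒ G_5=36
G_5=36  [base 9] 4·9  →[9↦10]→  4·10 = 40  −1 ⇒ G_6=39
G_6=39  [base 10] 3·10 + 9  →[10↦11]→  3·11 + 9 = 42  −1 ⇒ G_7=41

ω·3 + 9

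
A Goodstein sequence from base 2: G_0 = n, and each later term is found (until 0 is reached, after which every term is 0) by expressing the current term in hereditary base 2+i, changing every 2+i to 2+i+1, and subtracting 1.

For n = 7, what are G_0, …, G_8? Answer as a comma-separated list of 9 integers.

i=0: 7 = 2^2 + 2 + 1 (b=2); 2→3: 3^3 + 3 + 1 = 31; 31−1 = 30
i=1: 30 = 3^3 + 3 (b=3); 3→4: 4^4 + 4 = 260; 260−1 = 259
i=2: 259 = 4^4 + 3 (b=4); 4→5: 5^5 + 3 = 3128; 3128−1 = 3127
i=3: 3127 = 5^5 + 2 (b=5); 5→6: 6^6 + 2 = 46658; 46658−1 = 46657
i=4: 46657 = 6^6 + 1 (b=6); 6→7: 7^7 + 1 = 823544; 823544−1 = 823543
i=5: 823543 = 7^7 (b=7); 7→8: 8^8 = 16777216; 16777216−1 = 16777215
i=6: 16777215 = 7·8^7 + 7·8^6 + 7·8^5 + 7·8^4 + 7·8^3 + 7·8^2 + 7·8 + 7 (b=8); 8→9: 7·9^7 + 7·9^6 + 7·9^5 + 7·9^4 + 7·9^3 + 7·9^2 + 7·9 + 7 = 37665880; 37665880−1 = 37665879
i=7: 37665879 = 7·9^7 + 7·9^6 + 7·9^5 + 7·9^4 + 7·9^3 + 7·9^2 + 7·9 + 6 (b=9); 9→10: 7·10^7 + 7·10^6 + 7·10^5 + 7·10^4 + 7·10^3 + 7·10^2 + 7·10 + 6 = 77777776; 77777776−1 = 77777775

7, 30, 259, 3127, 46657, 823543, 16777215, 37665879, 77777775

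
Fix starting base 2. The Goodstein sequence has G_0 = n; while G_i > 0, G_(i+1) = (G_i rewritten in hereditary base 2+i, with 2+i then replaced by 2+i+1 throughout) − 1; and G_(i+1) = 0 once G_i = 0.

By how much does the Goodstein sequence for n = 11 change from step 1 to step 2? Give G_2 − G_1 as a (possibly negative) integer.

943

G_0=11  [base 2] 2^(2 + 1) + 2 + 1  →[2↦3]→  3^(3 + 1) + 3 + 1 = 85  −1 ⇒ G_1=84
G_1=84  [base 3] 3^(3 + 1) + 3  →[3↦4]→  4^(4 + 1) + 4 = 1028  −1 ⇒ G_2=1027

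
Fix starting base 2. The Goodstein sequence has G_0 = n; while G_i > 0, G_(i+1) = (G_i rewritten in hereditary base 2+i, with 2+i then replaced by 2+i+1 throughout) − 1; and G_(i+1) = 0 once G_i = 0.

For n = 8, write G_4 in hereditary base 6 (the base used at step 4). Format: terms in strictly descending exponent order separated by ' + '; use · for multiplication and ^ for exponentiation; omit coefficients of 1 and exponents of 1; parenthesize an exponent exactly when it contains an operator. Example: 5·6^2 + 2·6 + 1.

2·6^6 + 2·6^2 + 6 + 5

8 —HB2→ 2^(2 + 1) —bump→ 3^(3 + 1) = 81 —(−1)→ 80
80 —HB3→ 2·3^3 + 2·3^2 + 2·3 + 2 —bump→ 2·4^4 + 2·4^2 + 2·4 + 2 = 554 —(−1)→ 553
553 —HB4→ 2·4^4 + 2·4^2 + 2·4 + 1 —bump→ 2·5^5 + 2·5^2 + 2·5 + 1 = 6311 —(−1)→ 6310
6310 —HB5→ 2·5^5 + 2·5^2 + 2·5 —bump→ 2·6^6 + 2·6^2 + 2·6 = 93396 —(−1)→ 93395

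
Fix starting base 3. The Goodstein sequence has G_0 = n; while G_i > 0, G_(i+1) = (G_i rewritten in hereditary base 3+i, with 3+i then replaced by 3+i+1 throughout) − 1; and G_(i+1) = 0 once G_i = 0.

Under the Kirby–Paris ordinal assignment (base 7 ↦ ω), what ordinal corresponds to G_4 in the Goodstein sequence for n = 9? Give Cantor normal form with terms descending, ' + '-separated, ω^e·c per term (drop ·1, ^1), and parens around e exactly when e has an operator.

G_0 = 9. HB_3(9) = 3^2. Bump = 16. G_1 = 15.
G_1 = 15. HB_4(15) = 3·4 + 3. Bump = 18. G_2 = 17.
G_2 = 17. HB_5(17) = 3·5 + 2. Bump = 20. G_3 = 19.
G_3 = 19. HB_6(19) = 3·6 + 1. Bump = 22. G_4 = 21.
G_4 = 21. HB_7(21) = 3·7. Bump = 24. G_5 = 23.

ω·3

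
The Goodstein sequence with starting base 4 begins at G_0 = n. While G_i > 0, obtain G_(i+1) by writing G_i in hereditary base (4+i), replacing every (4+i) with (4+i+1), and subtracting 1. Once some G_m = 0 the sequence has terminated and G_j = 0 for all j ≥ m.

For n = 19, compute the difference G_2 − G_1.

G_0=19  [base 4] 4^2 + 3  →[4↦5]→  5^2 + 3 = 28  −1 ⇒ G_1=27
G_1=27  [base 5] 5^2 + 2  →[5↦6]→  6^2 + 2 = 38  −1 ⇒ G_2=37

10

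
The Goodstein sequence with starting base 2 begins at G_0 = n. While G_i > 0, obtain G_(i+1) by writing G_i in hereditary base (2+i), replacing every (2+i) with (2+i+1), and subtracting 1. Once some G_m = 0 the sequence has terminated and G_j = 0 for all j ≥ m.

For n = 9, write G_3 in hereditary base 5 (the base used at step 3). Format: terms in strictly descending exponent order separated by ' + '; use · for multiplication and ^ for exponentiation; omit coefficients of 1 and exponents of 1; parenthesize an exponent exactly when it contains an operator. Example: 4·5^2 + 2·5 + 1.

3·5^5 + 3·5^3 + 3·5^2 + 3·5 + 2

base 2: 9 = 2^(2 + 1) + 1; at 3: 3^(3 + 1) + 1 = 82; next = 81
base 3: 81 = 3^(3 + 1); at 4: 4^(4 + 1) = 1024; next = 1023
base 4: 1023 = 3·4^4 + 3·4^3 + 3·4^2 + 3·4 + 3; at 5: 3·5^5 + 3·5^3 + 3·5^2 + 3·5 + 3 = 9843; next = 9842
base 5: 9842 = 3·5^5 + 3·5^3 + 3·5^2 + 3·5 + 2; at 6: 3·6^6 + 3·6^3 + 3·6^2 + 3·6 + 2 = 140744; next = 140743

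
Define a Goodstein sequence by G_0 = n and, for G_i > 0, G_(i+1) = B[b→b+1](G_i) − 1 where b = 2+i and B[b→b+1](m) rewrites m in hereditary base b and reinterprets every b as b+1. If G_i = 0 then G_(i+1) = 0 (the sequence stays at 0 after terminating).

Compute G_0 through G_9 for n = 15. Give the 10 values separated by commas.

15, 111, 1283, 18752, 326593, 6588344, 150994943, 3524450280, 100077777775, 3138578427934

G_0 = 15. HB_2(15) = 2^(2 + 1) + 2^2 + 2 + 1. Bump = 112. G_1 = 111.
G_1 = 111. HB_3(111) = 3^(3 + 1) + 3^3 + 3. Bump = 1284. G_2 = 1283.
G_2 = 1283. HB_4(1283) = 4^(4 + 1) + 4^4 + 3. Bump = 18753. G_3 = 18752.
G_3 = 18752. HB_5(18752) = 5^(5 + 1) + 5^5 + 2. Bump = 326594. G_4 = 326593.
G_4 = 326593. HB_6(326593) = 6^(6 + 1) + 6^6 + 1. Bump = 6588345. G_5 = 6588344.
G_5 = 6588344. HB_7(6588344) = 7^(7 + 1) + 7^7. Bump = 150994944. G_6 = 150994943.
G_6 = 150994943. HB_8(150994943) = 8^(8 + 1) + 7·8^7 + 7·8^6 + 7·8^5 + 7·8^4 + 7·8^3 + 7·8^2 + 7·8 + 7. Bump = 3524450281. G_7 = 3524450280.
G_7 = 3524450280. HB_9(3524450280) = 9^(9 + 1) + 7·9^7 + 7·9^6 + 7·9^5 + 7·9^4 + 7·9^3 + 7·9^2 + 7·9 + 6. Bump = 100077777776. G_8 = 100077777775.
G_8 = 100077777775. HB_10(100077777775) = 10^(10 + 1) + 7·10^7 + 7·10^6 + 7·10^5 + 7·10^4 + 7·10^3 + 7·10^2 + 7·10 + 5. Bump = 3138578427935. G_9 = 3138578427934.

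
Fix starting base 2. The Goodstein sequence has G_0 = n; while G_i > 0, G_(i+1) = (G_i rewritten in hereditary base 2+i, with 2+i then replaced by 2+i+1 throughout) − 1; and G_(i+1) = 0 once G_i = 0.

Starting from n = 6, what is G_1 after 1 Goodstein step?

(0) 6|_2 = 2^2 + 2 ↦ 3^3 + 3|_3 = 30 ⇒ 29
(1) 29|_3 = 3^3 + 2 ↦ 4^4 + 2|_4 = 258 ⇒ 257

29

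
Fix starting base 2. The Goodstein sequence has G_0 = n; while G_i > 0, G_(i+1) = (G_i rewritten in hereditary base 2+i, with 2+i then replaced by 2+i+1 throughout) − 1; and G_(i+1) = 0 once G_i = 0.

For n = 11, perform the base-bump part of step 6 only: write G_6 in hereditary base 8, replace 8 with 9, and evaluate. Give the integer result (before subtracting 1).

[0] 11 ≡ 2^(2 + 1) + 2 + 1 (base 2). Lift 3: 85. −1: 84.
[1] 84 ≡ 3^(3 + 1) + 3 (base 3). Lift 4: 1028. −1: 1027.
[2] 1027 ≡ 4^(4 + 1) + 3 (base 4). Lift 5: 15628. −1: 15627.
[3] 15627 ≡ 5^(5 + 1) + 2 (base 5). Lift 6: 279938. −1: 279937.
[4] 279937 ≡ 6^(6 + 1) + 1 (base 6). Lift 7: 5764802. −1: 5764801.
[5] 5764801 ≡ 7^(7 + 1) (base 7). Lift 8: 134217728. −1: 134217727.
[6] 134217727 ≡ 7·8^8 + 7·8^7 + 7·8^6 + 7·8^5 + 7·8^4 + 7·8^3 + 7·8^2 + 7·8 + 7 (base 8). Lift 9: 2749609303. −1: 2749609302.

2749609303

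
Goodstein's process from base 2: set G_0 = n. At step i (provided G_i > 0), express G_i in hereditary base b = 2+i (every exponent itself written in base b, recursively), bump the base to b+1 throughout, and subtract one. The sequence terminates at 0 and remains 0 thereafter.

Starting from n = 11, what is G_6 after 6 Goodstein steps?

134217727

(0) 11|_2 = 2^(2 + 1) + 2 + 1 ↦ 3^(3 + 1) + 3 + 1|_3 = 85 ⇒ 84
(1) 84|_3 = 3^(3 + 1) + 3 ↦ 4^(4 + 1) + 4|_4 = 1028 ⇒ 1027
(2) 1027|_4 = 4^(4 + 1) + 3 ↦ 5^(5 + 1) + 3|_5 = 15628 ⇒ 15627
(3) 15627|_5 = 5^(5 + 1) + 2 ↦ 6^(6 + 1) + 2|_6 = 279938 ⇒ 279937
(4) 279937|_6 = 6^(6 + 1) + 1 ↦ 7^(7 + 1) + 1|_7 = 5764802 ⇒ 5764801
(5) 5764801|_7 = 7^(7 + 1) ↦ 8^(8 + 1)|_8 = 134217728 ⇒ 134217727
(6) 134217727|_8 = 7·8^8 + 7·8^7 + 7·8^6 + 7·8^5 + 7·8^4 + 7·8^3 + 7·8^2 + 7·8 + 7 ↦ 7·9^9 + 7·9^7 + 7·9^6 + 7·9^5 + 7·9^4 + 7·9^3 + 7·9^2 + 7·9 + 7|_9 = 2749609303 ⇒ 2749609302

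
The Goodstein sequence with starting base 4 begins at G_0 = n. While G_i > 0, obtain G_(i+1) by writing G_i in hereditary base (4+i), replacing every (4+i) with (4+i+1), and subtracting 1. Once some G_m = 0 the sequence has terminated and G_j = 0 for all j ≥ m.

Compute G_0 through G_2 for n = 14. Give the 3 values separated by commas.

14, 16, 18

G_0 = 14. HB_4(14) = 3·4 + 2. Bump = 17. G_1 = 16.
G_1 = 16. HB_5(16) = 3·5 + 1. Bump = 19. G_2 = 18.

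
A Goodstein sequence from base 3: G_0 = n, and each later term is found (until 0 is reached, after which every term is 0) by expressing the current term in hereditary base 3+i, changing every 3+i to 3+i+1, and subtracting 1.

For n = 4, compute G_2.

[0] 4 ≡ 3 + 1 (base 3). Lift 4: 5. −1: 4.
[1] 4 ≡ 4 (base 4). Lift 5: 5. −1: 4.

4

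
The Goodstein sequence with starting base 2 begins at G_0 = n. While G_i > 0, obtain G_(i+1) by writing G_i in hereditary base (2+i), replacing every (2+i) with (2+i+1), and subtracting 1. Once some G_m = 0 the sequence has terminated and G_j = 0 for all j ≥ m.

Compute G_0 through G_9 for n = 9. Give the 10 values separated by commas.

9, 81, 1023, 9842, 140743, 2471826, 50333399, 1162263921, 30000003325, 855935016215

G_0=9  [base 2] 2^(2 + 1) + 1  →[2↦3]→  3^(3 + 1) + 1 = 82  −1 ⇒ G_1=81
G_1=81  [base 3] 3^(3 + 1)  →[3↦4]→  4^(4 + 1) = 1024  −1 ⇒ G_2=1023
G_2=1023  [base 4] 3·4^4 + 3·4^3 + 3·4^2 + 3·4 + 3  →[4↦5]→  3·5^5 + 3·5^3 + 3·5^2 + 3·5 + 3 = 9843  −1 ⇒ G_3=9842
G_3=9842  [base 5] 3·5^5 + 3·5^3 + 3·5^2 + 3·5 + 2  →[5↦6]→  3·6^6 + 3·6^3 + 3·6^2 + 3·6 + 2 = 140744  −1 ⇒ G_4=140743
G_4=140743  [base 6] 3·6^6 + 3·6^3 + 3·6^2 + 3·6 + 1  →[6↦7]→  3·7^7 + 3·7^3 + 3·7^2 + 3·7 + 1 = 2471827  −1 ⇒ G_5=2471826
G_5=2471826  [base 7] 3·7^7 + 3·7^3 + 3·7^2 + 3·7  →[7↦8]→  3·8^8 + 3·8^3 + 3·8^2 + 3·8 = 50333400  −1 ⇒ G_6=50333399
G_6=50333399  [base 8] 3·8^8 + 3·8^3 + 3·8^2 + 2·8 + 7  →[8↦9]→  3·9^9 + 3·9^3 + 3·9^2 + 2·9 + 7 = 1162263922  −1 ⇒ G_7=1162263921
G_7=1162263921  [base 9] 3·9^9 + 3·9^3 + 3·9^2 + 2·9 + 6  →[9↦10]→  3·10^10 + 3·10^3 + 3·10^2 + 2·10 + 6 = 30000003326  −1 ⇒ G_8=30000003325
G_8=30000003325  [base 10] 3·10^10 + 3·10^3 + 3·10^2 + 2·10 + 5  →[10↦11]→  3·11^11 + 3·11^3 + 3·11^2 + 2·11 + 5 = 855935016216  −1 ⇒ G_9=855935016215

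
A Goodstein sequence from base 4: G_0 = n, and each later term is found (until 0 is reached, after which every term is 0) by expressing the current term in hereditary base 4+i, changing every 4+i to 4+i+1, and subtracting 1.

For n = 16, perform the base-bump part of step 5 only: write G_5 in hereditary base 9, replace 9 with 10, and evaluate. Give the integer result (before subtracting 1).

40

G_0 = 16. HB_4(16) = 4^2. Bump = 25. G_1 = 24.
G_1 = 24. HB_5(24) = 4·5 + 4. Bump = 28. G_2 = 27.
G_2 = 27. HB_6(27) = 4·6 + 3. Bump = 31. G_3 = 30.
G_3 = 30. HB_7(30) = 4·7 + 2. Bump = 34. G_4 = 33.
G_4 = 33. HB_8(33) = 4·8 + 1. Bump = 37. G_5 = 36.
G_5 = 36. HB_9(36) = 4·9. Bump = 40. G_6 = 39.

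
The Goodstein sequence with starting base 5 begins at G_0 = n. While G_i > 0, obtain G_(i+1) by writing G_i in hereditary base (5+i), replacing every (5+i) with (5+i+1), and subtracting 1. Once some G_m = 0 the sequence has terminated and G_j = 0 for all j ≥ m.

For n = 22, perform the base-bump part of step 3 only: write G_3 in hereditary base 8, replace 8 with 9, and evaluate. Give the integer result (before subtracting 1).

34

[0] 22 ≡ 4·5 + 2 (base 5). Lift 6: 26. −1: 25.
[1] 25 ≡ 4·6 + 1 (base 6). Lift 7: 29. −1: 28.
[2] 28 ≡ 4·7 (base 7). Lift 8: 32. −1: 31.
[3] 31 ≡ 3·8 + 7 (base 8). Lift 9: 34. −1: 33.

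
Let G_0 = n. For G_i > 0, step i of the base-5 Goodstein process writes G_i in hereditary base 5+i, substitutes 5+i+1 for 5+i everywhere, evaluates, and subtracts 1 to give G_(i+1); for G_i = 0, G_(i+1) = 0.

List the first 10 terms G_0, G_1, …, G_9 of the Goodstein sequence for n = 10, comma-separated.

10, 11, 11, 11, 11, 11, 11, 11, 10, 9

step 0: 10 = 2·5; sub 6 for 5: 2·6; = 12; G_1 = 12−1 = 11
step 1: 11 = 6 + 5; sub 7 for 6: 7 + 5; = 12; G_2 = 12−1 = 11
step 2: 11 = 7 + 4; sub 8 for 7: 8 + 4; = 12; G_3 = 12−1 = 11
step 3: 11 = 8 + 3; sub 9 for 8: 9 + 3; = 12; G_4 = 12−1 = 11
step 4: 11 = 9 + 2; sub 10 for 9: 10 + 2; = 12; G_5 = 12−1 = 11
step 5: 11 = 10 + 1; sub 11 for 10: 11 + 1; = 12; G_6 = 12−1 = 11
step 6: 11 = 11; sub 12 for 11: 12; = 12; G_7 = 12−1 = 11
step 7: 11 = 11; sub 13 for 12: 11; = 11; G_8 = 11−1 = 10
step 8: 10 = 10; sub 14 for 13: 10; = 10; G_9 = 10−1 = 9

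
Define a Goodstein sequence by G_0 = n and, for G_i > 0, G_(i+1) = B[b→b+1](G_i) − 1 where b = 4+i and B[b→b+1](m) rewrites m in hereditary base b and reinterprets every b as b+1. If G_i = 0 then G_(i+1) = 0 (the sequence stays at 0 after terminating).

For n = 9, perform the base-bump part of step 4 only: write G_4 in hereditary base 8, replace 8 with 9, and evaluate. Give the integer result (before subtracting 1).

G_0 = 9. HB_4(9) = 2·4 + 1. Bump = 11. G_1 = 10.
G_1 = 10. HB_5(10) = 2·5. Bump = 12. G_2 = 11.
G_2 = 11. HB_6(11) = 6 + 5. Bump = 12. G_3 = 11.
G_3 = 11. HB_7(11) = 7 + 4. Bump = 12. G_4 = 11.
G_4 = 11. HB_8(11) = 8 + 3. Bump = 12. G_5 = 11.

12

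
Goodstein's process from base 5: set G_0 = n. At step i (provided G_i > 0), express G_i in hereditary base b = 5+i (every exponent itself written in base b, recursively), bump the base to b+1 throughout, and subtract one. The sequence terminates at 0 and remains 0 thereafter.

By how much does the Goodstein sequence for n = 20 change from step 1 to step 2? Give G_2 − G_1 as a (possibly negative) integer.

2

G_0=20  [base 5] 4·5  →[5↦6]→  4·6 = 24  −1 ⇒ G_1=23
G_1=23  [base 6] 3·6 + 5  →[6↦7]→  3·7 + 5 = 26  −1 ⇒ G_2=25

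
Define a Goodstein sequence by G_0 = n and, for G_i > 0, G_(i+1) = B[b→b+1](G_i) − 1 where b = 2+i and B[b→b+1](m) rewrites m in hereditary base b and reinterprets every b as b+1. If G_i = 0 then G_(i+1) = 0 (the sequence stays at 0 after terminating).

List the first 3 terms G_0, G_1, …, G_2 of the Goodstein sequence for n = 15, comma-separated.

(0) 15|_2 = 2^(2 + 1) + 2^2 + 2 + 1 ↦ 3^(3 + 1) + 3^3 + 3 + 1|_3 = 112 ⇒ 111
(1) 111|_3 = 3^(3 + 1) + 3^3 + 3 ↦ 4^(4 + 1) + 4^4 + 4|_4 = 1284 ⇒ 1283

15, 111, 1283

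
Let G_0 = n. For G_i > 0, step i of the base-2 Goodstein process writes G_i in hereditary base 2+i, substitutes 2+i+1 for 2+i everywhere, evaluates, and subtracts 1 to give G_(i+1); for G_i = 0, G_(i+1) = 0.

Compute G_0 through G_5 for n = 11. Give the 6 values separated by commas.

11, 84, 1027, 15627, 279937, 5764801

(0) 11|_2 = 2^(2 + 1) + 2 + 1 ↦ 3^(3 + 1) + 3 + 1|_3 = 85 ⇒ 84
(1) 84|_3 = 3^(3 + 1) + 3 ↦ 4^(4 + 1) + 4|_4 = 1028 ⇒ 1027
(2) 1027|_4 = 4^(4 + 1) + 3 ↦ 5^(5 + 1) + 3|_5 = 15628 ⇒ 15627
(3) 15627|_5 = 5^(5 + 1) + 2 ↦ 6^(6 + 1) + 2|_6 = 279938 ⇒ 279937
(4) 279937|_6 = 6^(6 + 1) + 1 ↦ 7^(7 + 1) + 1|_7 = 5764802 ⇒ 5764801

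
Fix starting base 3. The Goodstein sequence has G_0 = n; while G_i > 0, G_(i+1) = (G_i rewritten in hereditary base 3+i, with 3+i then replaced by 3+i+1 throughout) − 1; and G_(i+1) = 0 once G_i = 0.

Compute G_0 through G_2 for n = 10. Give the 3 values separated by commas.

step 0: 10 = 3^2 + 1; sub 4 for 3: 4^2 + 1; = 17; G_1 = 17−1 = 16
step 1: 16 = 4^2; sub 5 for 4: 5^2; = 25; G_2 = 25−1 = 24

10, 16, 24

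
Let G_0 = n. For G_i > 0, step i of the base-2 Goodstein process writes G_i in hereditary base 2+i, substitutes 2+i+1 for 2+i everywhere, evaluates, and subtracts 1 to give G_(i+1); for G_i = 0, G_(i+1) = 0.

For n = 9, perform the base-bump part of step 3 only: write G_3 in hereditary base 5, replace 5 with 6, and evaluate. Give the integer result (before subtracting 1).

9 —HB2→ 2^(2 + 1) + 1 —bump→ 3^(3 + 1) + 1 = 82 —(−1)→ 81
81 —HB3→ 3^(3 + 1) —bump→ 4^(4 + 1) = 1024 —(−1)→ 1023
1023 —HB4→ 3·4^4 + 3·4^3 + 3·4^2 + 3·4 + 3 —bump→ 3·5^5 + 3·5^3 + 3·5^2 + 3·5 + 3 = 9843 —(−1)→ 9842
9842 —HB5→ 3·5^5 + 3·5^3 + 3·5^2 + 3·5 + 2 —bump→ 3·6^6 + 3·6^3 + 3·6^2 + 3·6 + 2 = 140744 —(−1)→ 140743

140744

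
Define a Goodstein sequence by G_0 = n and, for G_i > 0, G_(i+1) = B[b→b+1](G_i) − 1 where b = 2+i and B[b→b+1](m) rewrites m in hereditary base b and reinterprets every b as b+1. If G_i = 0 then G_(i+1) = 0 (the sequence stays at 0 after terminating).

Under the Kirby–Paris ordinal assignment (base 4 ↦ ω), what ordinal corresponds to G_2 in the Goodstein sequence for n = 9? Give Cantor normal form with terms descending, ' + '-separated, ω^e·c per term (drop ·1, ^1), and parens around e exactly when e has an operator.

base 2: 9 = 2^(2 + 1) + 1; at 3: 3^(3 + 1) + 1 = 82; next = 81
base 3: 81 = 3^(3 + 1); at 4: 4^(4 + 1) = 1024; next = 1023
base 4: 1023 = 3·4^4 + 3·4^3 + 3·4^2 + 3·4 + 3; at 5: 3·5^5 + 3·5^3 + 3·5^2 + 3·5 + 3 = 9843; next = 9842

ω^ω·3 + ω^3·3 + ω^2·3 + ω·3 + 3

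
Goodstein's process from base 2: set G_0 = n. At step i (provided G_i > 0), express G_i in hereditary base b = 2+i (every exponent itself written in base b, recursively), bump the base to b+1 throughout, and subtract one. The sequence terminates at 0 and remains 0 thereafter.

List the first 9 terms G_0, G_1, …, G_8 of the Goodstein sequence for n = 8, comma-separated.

8, 80, 553, 6310, 93395, 1647195, 33554571, 774841151, 20000000211

base 2: 8 = 2^(2 + 1); at 3: 3^(3 + 1) = 81; next = 80
base 3: 80 = 2·3^3 + 2·3^2 + 2·3 + 2; at 4: 2·4^4 + 2·4^2 + 2·4 + 2 = 554; next = 553
base 4: 553 = 2·4^4 + 2·4^2 + 2·4 + 1; at 5: 2·5^5 + 2·5^2 + 2·5 + 1 = 6311; next = 6310
base 5: 6310 = 2·5^5 + 2·5^2 + 2·5; at 6: 2·6^6 + 2·6^2 + 2·6 = 93396; next = 93395
base 6: 93395 = 2·6^6 + 2·6^2 + 6 + 5; at 7: 2·7^7 + 2·7^2 + 7 + 5 = 1647196; next = 1647195
base 7: 1647195 = 2·7^7 + 2·7^2 + 7 + 4; at 8: 2·8^8 + 2·8^2 + 8 + 4 = 33554572; next = 33554571
base 8: 33554571 = 2·8^8 + 2·8^2 + 8 + 3; at 9: 2·9^9 + 2·9^2 + 9 + 3 = 774841152; next = 774841151
base 9: 774841151 = 2·9^9 + 2·9^2 + 9 + 2; at 10: 2·10^10 + 2·10^2 + 10 + 2 = 20000000212; next = 20000000211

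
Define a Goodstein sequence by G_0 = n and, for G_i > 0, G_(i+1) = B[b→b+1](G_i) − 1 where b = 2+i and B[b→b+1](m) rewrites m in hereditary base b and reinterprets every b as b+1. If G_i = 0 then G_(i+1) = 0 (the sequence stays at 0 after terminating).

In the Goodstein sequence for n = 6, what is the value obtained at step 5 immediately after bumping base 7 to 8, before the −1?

187244

base 2: 6 = 2^2 + 2; at 3: 3^3 + 3 = 30; next = 29
base 3: 29 = 3^3 + 2; at 4: 4^4 + 2 = 258; next = 257
base 4: 257 = 4^4 + 1; at 5: 5^5 + 1 = 3126; next = 3125
base 5: 3125 = 5^5; at 6: 6^6 = 46656; next = 46655
base 6: 46655 = 5·6^5 + 5·6^4 + 5·6^3 + 5·6^2 + 5·6 + 5; at 7: 5·7^5 + 5·7^4 + 5·7^3 + 5·7^2 + 5·7 + 5 = 98040; next = 98039
base 7: 98039 = 5·7^5 + 5·7^4 + 5·7^3 + 5·7^2 + 5·7 + 4; at 8: 5·8^5 + 5·8^4 + 5·8^3 + 5·8^2 + 5·8 + 4 = 187244; next = 187243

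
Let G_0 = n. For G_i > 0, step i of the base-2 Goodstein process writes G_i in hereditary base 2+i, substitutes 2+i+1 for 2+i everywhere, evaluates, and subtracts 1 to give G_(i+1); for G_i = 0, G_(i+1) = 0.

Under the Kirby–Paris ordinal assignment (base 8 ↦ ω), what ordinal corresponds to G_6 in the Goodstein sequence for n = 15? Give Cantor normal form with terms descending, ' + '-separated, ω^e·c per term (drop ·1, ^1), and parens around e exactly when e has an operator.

i=0: 15 = 2^(2 + 1) + 2^2 + 2 + 1 (b=2); 2→3: 3^(3 + 1) + 3^3 + 3 + 1 = 112; 112−1 = 111
i=1: 111 = 3^(3 + 1) + 3^3 + 3 (b=3); 3→4: 4^(4 + 1) + 4^4 + 4 = 1284; 1284−1 = 1283
i=2: 1283 = 4^(4 + 1) + 4^4 + 3 (b=4); 4→5: 5^(5 + 1) + 5^5 + 3 = 18753; 18753−1 = 18752
i=3: 18752 = 5^(5 + 1) + 5^5 + 2 (b=5); 5→6: 6^(6 + 1) + 6^6 + 2 = 326594; 326594−1 = 326593
i=4: 326593 = 6^(6 + 1) + 6^6 + 1 (b=6); 6→7: 7^(7 + 1) + 7^7 + 1 = 6588345; 6588345−1 = 6588344
i=5: 6588344 = 7^(7 + 1) + 7^7 (b=7); 7→8: 8^(8 + 1) + 8^8 = 150994944; 150994944−1 = 150994943

ω^(ω + 1) + ω^7·7 + ω^6·7 + ω^5·7 + ω^4·7 + ω^3·7 + ω^2·7 + ω·7 + 7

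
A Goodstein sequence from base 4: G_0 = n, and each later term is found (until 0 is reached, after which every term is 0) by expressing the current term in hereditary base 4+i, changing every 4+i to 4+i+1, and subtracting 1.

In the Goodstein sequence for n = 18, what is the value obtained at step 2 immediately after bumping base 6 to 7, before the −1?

49

[0] 18 ≡ 4^2 + 2 (base 4). Lift 5: 27. −1: 26.
[1] 26 ≡ 5^2 + 1 (base 5). Lift 6: 37. −1: 36.
[2] 36 ≡ 6^2 (base 6). Lift 7: 49. −1: 48.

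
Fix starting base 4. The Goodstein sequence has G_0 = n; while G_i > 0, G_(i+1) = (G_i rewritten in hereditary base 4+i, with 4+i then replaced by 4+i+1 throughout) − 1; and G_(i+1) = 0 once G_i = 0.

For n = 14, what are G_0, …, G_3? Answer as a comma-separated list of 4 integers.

14, 16, 18, 20

G_0 = 14. HB_4(14) = 3·4 + 2. Bump = 17. G_1 = 16.
G_1 = 16. HB_5(16) = 3·5 + 1. Bump = 19. G_2 = 18.
G_2 = 18. HB_6(18) = 3·6. Bump = 21. G_3 = 20.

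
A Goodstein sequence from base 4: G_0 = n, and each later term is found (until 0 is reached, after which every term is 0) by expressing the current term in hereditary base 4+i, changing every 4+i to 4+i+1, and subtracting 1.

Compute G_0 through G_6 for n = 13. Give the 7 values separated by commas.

(0) 13|_4 = 3·4 + 1 ↦ 3·5 + 1|_5 = 16 ⇒ 15
(1) 15|_5 = 3·5 ↦ 3·6|_6 = 18 ⇒ 17
(2) 17|_6 = 2·6 + 5 ↦ 2·7 + 5|_7 = 19 ⇒ 18
(3) 18|_7 = 2·7 + 4 ↦ 2·8 + 4|_8 = 20 ⇒ 19
(4) 19|_8 = 2·8 + 3 ↦ 2·9 + 3|_9 = 21 ⇒ 20
(5) 20|_9 = 2·9 + 2 ↦ 2·10 + 2|_10 = 22 ⇒ 21

13, 15, 17, 18, 19, 20, 21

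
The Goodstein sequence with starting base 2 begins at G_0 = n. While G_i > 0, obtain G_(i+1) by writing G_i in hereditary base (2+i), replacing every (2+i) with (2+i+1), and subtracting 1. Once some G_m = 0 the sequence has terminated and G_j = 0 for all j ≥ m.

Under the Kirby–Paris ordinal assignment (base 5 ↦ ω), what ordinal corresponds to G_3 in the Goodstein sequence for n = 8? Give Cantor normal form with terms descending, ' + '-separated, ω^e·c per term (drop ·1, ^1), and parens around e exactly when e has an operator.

ω^ω·2 + ω^2·2 + ω·2

[0] 8 ≡ 2^(2 + 1) (base 2). Lift 3: 81. −1: 80.
[1] 80 ≡ 2·3^3 + 2·3^2 + 2·3 + 2 (base 3). Lift 4: 554. −1: 553.
[2] 553 ≡ 2·4^4 + 2·4^2 + 2·4 + 1 (base 4). Lift 5: 6311. −1: 6310.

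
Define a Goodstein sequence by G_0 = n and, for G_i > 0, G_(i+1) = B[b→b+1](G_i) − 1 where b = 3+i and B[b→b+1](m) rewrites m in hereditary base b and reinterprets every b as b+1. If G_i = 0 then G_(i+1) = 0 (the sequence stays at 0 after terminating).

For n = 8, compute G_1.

i=0: 8 = 2·3 + 2 (b=3); 3→4: 2·4 + 2 = 10; 10−1 = 9
i=1: 9 = 2·4 + 1 (b=4); 4→5: 2·5 + 1 = 11; 11−1 = 10

9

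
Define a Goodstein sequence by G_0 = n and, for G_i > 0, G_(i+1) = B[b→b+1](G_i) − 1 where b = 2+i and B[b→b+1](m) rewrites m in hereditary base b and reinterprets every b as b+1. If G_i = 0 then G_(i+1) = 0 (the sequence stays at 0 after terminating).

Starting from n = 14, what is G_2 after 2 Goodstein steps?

G_0 = 14. HB_2(14) = 2^(2 + 1) + 2^2 + 2. Bump = 111. G_1 = 110.
G_1 = 110. HB_3(110) = 3^(3 + 1) + 3^3 + 2. Bump = 1282. G_2 = 1281.
G_2 = 1281. HB_4(1281) = 4^(4 + 1) + 4^4 + 1. Bump = 18751. G_3 = 18750.

1281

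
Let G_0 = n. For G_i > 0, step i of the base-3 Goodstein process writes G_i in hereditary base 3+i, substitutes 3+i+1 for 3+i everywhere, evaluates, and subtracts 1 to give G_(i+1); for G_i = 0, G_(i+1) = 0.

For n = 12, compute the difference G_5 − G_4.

step 0: 12 = 3^2 + 3; sub 4 for 3: 4^2 + 4; = 20; G_1 = 20−1 = 19
step 1: 19 = 4^2 + 3; sub 5 for 4: 5^2 + 3; = 28; G_2 = 28−1 = 27
step 2: 27 = 5^2 + 2; sub 6 for 5: 6^2 + 2; = 38; G_3 = 38−1 = 37
step 3: 37 = 6^2 + 1; sub 7 for 6: 7^2 + 1; = 50; G_4 = 50−1 = 49
step 4: 49 = 7^2; sub 8 for 7: 8^2; = 64; G_5 = 64−1 = 63

14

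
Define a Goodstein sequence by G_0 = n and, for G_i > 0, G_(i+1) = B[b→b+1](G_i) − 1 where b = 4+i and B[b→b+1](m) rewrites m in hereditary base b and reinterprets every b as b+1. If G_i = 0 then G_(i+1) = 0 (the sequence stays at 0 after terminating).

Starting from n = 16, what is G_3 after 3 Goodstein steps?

[0] 16 ≡ 4^2 (base 4). Lift 5: 25. −1: 24.
[1] 24 ≡ 4·5 + 4 (base 5). Lift 6: 28. −1: 27.
[2] 27 ≡ 4·6 + 3 (base 6). Lift 7: 31. −1: 30.
[3] 30 ≡ 4·7 + 2 (base 7). Lift 8: 34. −1: 33.

30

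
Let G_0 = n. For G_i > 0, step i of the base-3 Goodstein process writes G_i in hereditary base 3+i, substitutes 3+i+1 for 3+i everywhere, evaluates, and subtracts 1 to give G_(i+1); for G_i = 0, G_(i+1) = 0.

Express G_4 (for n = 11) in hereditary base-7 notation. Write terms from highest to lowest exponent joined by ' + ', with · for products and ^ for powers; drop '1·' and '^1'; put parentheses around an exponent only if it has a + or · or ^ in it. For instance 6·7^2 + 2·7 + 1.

5·7 + 4

i=0: 11 = 3^2 + 2 (b=3); 3→4: 4^2 + 2 = 18; 18−1 = 17
i=1: 17 = 4^2 + 1 (b=4); 4→5: 5^2 + 1 = 26; 26−1 = 25
i=2: 25 = 5^2 (b=5); 5→6: 6^2 = 36; 36−1 = 35
i=3: 35 = 5·6 + 5 (b=6); 6→7: 5·7 + 5 = 40; 40−1 = 39
i=4: 39 = 5·7 + 4 (b=7); 7→8: 5·8 + 4 = 44; 44−1 = 43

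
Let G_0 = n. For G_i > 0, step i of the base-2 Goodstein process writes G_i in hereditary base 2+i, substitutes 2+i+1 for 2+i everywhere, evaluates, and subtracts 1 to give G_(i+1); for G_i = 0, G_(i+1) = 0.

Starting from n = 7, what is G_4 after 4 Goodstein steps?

i=0: 7 = 2^2 + 2 + 1 (b=2); 2→3: 3^3 + 3 + 1 = 31; 31−1 = 30
i=1: 30 = 3^3 + 3 (b=3); 3→4: 4^4 + 4 = 260; 260−1 = 259
i=2: 259 = 4^4 + 3 (b=4); 4→5: 5^5 + 3 = 3128; 3128−1 = 3127
i=3: 3127 = 5^5 + 2 (b=5); 5→6: 6^6 + 2 = 46658; 46658−1 = 46657
i=4: 46657 = 6^6 + 1 (b=6); 6→7: 7^7 + 1 = 823544; 823544−1 = 823543

46657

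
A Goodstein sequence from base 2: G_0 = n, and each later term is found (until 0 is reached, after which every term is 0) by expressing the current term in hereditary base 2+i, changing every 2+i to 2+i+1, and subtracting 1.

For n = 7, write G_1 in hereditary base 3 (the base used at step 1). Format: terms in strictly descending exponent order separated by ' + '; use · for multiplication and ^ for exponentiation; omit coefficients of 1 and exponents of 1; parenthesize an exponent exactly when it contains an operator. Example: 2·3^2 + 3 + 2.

step 0: 7 = 2^2 + 2 + 1; sub 3 for 2: 3^3 + 3 + 1; = 31; G_1 = 31−1 = 30
step 1: 30 = 3^3 + 3; sub 4 for 3: 4^4 + 4; = 260; G_2 = 260−1 = 259

3^3 + 3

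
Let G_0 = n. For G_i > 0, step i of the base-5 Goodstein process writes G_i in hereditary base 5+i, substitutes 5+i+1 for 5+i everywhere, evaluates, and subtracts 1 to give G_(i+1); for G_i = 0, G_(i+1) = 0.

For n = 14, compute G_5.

[0] 14 ≡ 2·5 + 4 (base 5). Lift 6: 16. −1: 15.
[1] 15 ≡ 2·6 + 3 (base 6). Lift 7: 17. −1: 16.
[2] 16 ≡ 2·7 + 2 (base 7). Lift 8: 18. −1: 17.
[3] 17 ≡ 2·8 + 1 (base 8). Lift 9: 19. −1: 18.
[4] 18 ≡ 2·9 (base 9). Lift 10: 20. −1: 19.
[5] 19 ≡ 10 + 9 (base 10). Lift 11: 20. −1: 19.

19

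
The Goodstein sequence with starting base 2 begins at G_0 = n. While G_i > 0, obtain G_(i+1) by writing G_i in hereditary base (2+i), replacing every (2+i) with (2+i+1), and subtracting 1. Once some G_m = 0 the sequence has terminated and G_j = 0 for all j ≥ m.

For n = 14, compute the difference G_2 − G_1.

1171

step 0: 14 = 2^(2 + 1) + 2^2 + 2; sub 3 for 2: 3^(3 + 1) + 3^3 + 3; = 111; G_1 = 111−1 = 110
step 1: 110 = 3^(3 + 1) + 3^3 + 2; sub 4 for 3: 4^(4 + 1) + 4^4 + 2; = 1282; G_2 = 1282−1 = 1281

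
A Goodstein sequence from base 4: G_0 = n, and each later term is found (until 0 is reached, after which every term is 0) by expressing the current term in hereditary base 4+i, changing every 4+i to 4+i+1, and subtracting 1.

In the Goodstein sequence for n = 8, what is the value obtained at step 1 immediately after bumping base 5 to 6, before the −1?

10

G_0=8  [base 4] 2·4  →[4↦5]→  2·5 = 10  −1 ⇒ G_1=9
G_1=9  [base 5] 5 + 4  →[5↦6]→  6 + 4 = 10  −1 ⇒ G_2=9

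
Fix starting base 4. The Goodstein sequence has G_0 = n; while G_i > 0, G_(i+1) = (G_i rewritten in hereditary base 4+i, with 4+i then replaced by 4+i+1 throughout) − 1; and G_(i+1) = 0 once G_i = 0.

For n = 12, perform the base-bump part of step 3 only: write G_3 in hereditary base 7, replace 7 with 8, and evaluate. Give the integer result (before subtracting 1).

18

base 4: 12 = 3·4; at 5: 3·5 = 15; next = 14
base 5: 14 = 2·5 + 4; at 6: 2·6 + 4 = 16; next = 15
base 6: 15 = 2·6 + 3; at 7: 2·7 + 3 = 17; next = 16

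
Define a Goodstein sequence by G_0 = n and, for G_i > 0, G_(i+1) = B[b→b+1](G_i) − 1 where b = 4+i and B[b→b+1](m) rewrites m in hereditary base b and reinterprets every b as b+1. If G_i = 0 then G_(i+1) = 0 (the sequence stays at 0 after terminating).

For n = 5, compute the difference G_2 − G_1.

0

i=0: 5 = 4 + 1 (b=4); 4→5: 5 + 1 = 6; 6−1 = 5
i=1: 5 = 5 (b=5); 5→6: 6 = 6; 6−1 = 5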